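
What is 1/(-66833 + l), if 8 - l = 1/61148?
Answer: -61148/4086215101 ≈ -1.4964e-5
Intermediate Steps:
l = 489183/61148 (l = 8 - 1/61148 = 489183/61148 ≈ 8.0000)
1/(-66833 + l) = 1/(-66833 + 489183/61148) = 1/(-4086215101/61148) = -61148/4086215101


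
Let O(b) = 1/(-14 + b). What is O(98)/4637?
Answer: 1/389508 ≈ 2.5673e-6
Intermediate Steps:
O(98)/4637 = 1/((-14 + 98)*4637) = (1/4637)/84 = (1/84)*(1/4637) = 1/389508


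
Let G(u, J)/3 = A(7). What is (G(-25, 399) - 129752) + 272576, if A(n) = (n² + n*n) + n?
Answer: 143139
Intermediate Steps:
A(n) = n + 2*n² (A(n) = (n² + n²) + n = 2*n² + n = n + 2*n²)
G(u, J) = 315 (G(u, J) = 3*(7*(1 + 2*7)) = 3*(7*(1 + 14)) = 3*(7*15) = 3*105 = 315)
(G(-25, 399) - 129752) + 272576 = (315 - 129752) + 272576 = -129437 + 272576 = 143139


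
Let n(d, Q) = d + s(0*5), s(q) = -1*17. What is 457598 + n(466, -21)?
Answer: 458047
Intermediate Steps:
s(q) = -17
n(d, Q) = -17 + d (n(d, Q) = d - 17 = -17 + d)
457598 + n(466, -21) = 457598 + (-17 + 466) = 457598 + 449 = 458047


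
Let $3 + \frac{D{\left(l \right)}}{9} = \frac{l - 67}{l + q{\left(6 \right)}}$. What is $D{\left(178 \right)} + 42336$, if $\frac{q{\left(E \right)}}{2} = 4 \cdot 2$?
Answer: $\frac{8208945}{194} \approx 42314.0$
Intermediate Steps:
$q{\left(E \right)} = 16$ ($q{\left(E \right)} = 2 \cdot 4 \cdot 2 = 2 \cdot 8 = 16$)
$D{\left(l \right)} = -27 + \frac{9 \left(-67 + l\right)}{16 + l}$ ($D{\left(l \right)} = -27 + 9 \frac{l - 67}{l + 16} = -27 + 9 \frac{-67 + l}{16 + l} = -27 + \frac{9 \left(-67 + l\right)}{16 + l}$)
$D{\left(178 \right)} + 42336 = \frac{9 \left(-115 - 356\right)}{16 + 178} + 42336 = \frac{9 \left(-115 - 356\right)}{194} + 42336 = 9 \cdot \frac{1}{194} \left(-471\right) + 42336 = - \frac{4239}{194} + 42336 = \frac{8208945}{194}$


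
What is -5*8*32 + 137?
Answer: -1143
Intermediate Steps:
-5*8*32 + 137 = -40*32 + 137 = -1280 + 137 = -1143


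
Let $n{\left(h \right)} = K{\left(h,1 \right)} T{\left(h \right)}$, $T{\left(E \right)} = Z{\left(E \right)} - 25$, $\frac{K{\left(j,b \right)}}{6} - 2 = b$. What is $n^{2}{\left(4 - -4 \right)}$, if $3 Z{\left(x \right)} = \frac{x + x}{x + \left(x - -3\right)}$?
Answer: $\frac{71470116}{361} \approx 1.9798 \cdot 10^{5}$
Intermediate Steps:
$K{\left(j,b \right)} = 12 + 6 b$
$Z{\left(x \right)} = \frac{2 x}{3 \left(3 + 2 x\right)}$ ($Z{\left(x \right)} = \frac{\left(x + x\right) \frac{1}{x + \left(x - -3\right)}}{3} = \frac{2 x \frac{1}{x + \left(x + 3\right)}}{3} = \frac{2 x \frac{1}{x + \left(3 + x\right)}}{3} = \frac{2 x \frac{1}{3 + 2 x}}{3} = \frac{2 x}{3 \left(3 + 2 x\right)}$)
$T{\left(E \right)} = -25 + \frac{2 E}{3 \left(3 + 2 E\right)}$ ($T{\left(E \right)} = \frac{2 E}{3 \left(3 + 2 E\right)} - 25 = -25 + \frac{2 E}{3 \left(3 + 2 E\right)}$)
$n{\left(h \right)} = \frac{6 \left(-225 - 148 h\right)}{3 + 2 h}$ ($n{\left(h \right)} = \left(12 + 6 \cdot 1\right) \frac{-225 - 148 h}{3 \left(3 + 2 h\right)} = \left(12 + 6\right) \frac{-225 - 148 h}{3 \left(3 + 2 h\right)} = 18 \frac{-225 - 148 h}{3 \left(3 + 2 h\right)} = \frac{6 \left(-225 - 148 h\right)}{3 + 2 h}$)
$n^{2}{\left(4 - -4 \right)} = \left(\frac{6 \left(-225 - 148 \left(4 - -4\right)\right)}{3 + 2 \left(4 - -4\right)}\right)^{2} = \left(\frac{6 \left(-225 - 148 \left(4 + 4\right)\right)}{3 + 2 \left(4 + 4\right)}\right)^{2} = \left(\frac{6 \left(-225 - 1184\right)}{3 + 2 \cdot 8}\right)^{2} = \left(\frac{6 \left(-225 - 1184\right)}{3 + 16}\right)^{2} = \left(6 \cdot \frac{1}{19} \left(-1409\right)\right)^{2} = \left(- \frac{8454}{19}\right)^{2} = \frac{71470116}{361}$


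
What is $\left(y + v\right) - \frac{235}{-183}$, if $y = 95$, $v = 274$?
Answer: $\frac{67762}{183} \approx 370.28$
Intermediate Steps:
$\left(y + v\right) - \frac{235}{-183} = \left(95 + 274\right) - \frac{235}{-183} = 369 - - \frac{235}{183} = 369 + \frac{235}{183} = \frac{67762}{183}$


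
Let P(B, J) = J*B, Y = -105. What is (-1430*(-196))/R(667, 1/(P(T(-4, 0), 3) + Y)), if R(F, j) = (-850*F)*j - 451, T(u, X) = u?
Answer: 32792760/514183 ≈ 63.776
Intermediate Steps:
P(B, J) = B*J
R(F, j) = -451 - 850*F*j (R(F, j) = -850*F*j - 451 = -451 - 850*F*j)
(-1430*(-196))/R(667, 1/(P(T(-4, 0), 3) + Y)) = (-1430*(-196))/(-451 - 850*667/(-4*3 - 105)) = 280280/(-451 - 850*667/(-12 - 105)) = 280280/(-451 - 850*667/(-117)) = 280280/(-451 - 850*667*(-1/117)) = 280280/(-451 + 566950/117) = 280280/(514183/117) = 280280*(117/514183) = 32792760/514183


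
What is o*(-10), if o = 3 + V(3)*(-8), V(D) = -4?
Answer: -350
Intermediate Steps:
o = 35 (o = 3 - 4*(-8) = 3 + 32 = 35)
o*(-10) = 35*(-10) = -350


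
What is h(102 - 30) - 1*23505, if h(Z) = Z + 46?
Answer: -23387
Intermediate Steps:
h(Z) = 46 + Z
h(102 - 30) - 1*23505 = (46 + (102 - 30)) - 1*23505 = (46 + 72) - 23505 = 118 - 23505 = -23387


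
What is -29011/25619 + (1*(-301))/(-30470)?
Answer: -79659441/70964630 ≈ -1.1225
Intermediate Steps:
-29011/25619 + (1*(-301))/(-30470) = -29011*1/25619 - 301*(-1/30470) = -29011/25619 + 301/30470 = -79659441/70964630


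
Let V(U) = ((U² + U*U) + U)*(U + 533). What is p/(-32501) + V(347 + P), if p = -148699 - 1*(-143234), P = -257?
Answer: 329841929135/32501 ≈ 1.0149e+7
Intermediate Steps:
p = -5465 (p = -148699 + 143234 = -5465)
V(U) = (533 + U)*(U + 2*U²) (V(U) = ((U² + U²) + U)*(533 + U) = (2*U² + U)*(533 + U) = (U + 2*U²)*(533 + U) = (533 + U)*(U + 2*U²))
p/(-32501) + V(347 + P) = -5465/(-32501) + (347 - 257)*(533 + 2*(347 - 257)² + 1067*(347 - 257)) = -5465*(-1/32501) + 90*(533 + 2*90² + 1067*90) = 5465/32501 + 90*(533 + 2*8100 + 96030) = 5465/32501 + 90*(533 + 16200 + 96030) = 5465/32501 + 90*112763 = 5465/32501 + 10148670 = 329841929135/32501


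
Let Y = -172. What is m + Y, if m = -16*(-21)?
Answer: 164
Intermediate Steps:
m = 336
m + Y = 336 - 172 = 164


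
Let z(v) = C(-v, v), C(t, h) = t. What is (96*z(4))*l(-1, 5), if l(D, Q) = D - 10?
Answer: 4224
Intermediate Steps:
z(v) = -v
l(D, Q) = -10 + D
(96*z(4))*l(-1, 5) = (96*(-1*4))*(-10 - 1) = (96*(-4))*(-11) = -384*(-11) = 4224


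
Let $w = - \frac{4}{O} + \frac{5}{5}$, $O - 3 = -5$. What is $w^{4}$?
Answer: $81$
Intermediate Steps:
$O = -2$ ($O = 3 - 5 = -2$)
$w = 3$ ($w = - \frac{4}{-2} + \frac{5}{5} = \left(-4\right) \left(- \frac{1}{2}\right) + 5 \cdot \frac{1}{5} = 2 + 1 = 3$)
$w^{4} = 3^{4} = 81$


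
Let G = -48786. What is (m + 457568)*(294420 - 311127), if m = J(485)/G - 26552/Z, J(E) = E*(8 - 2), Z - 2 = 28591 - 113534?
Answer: -5279778313319050485/690655271 ≈ -7.6446e+9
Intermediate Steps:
Z = -84941 (Z = 2 + (28591 - 113534) = 2 - 84943 = -84941)
J(E) = 6*E (J(E) = E*6 = 6*E)
m = 174697927/690655271 (m = (6*485)/(-48786) - 26552/(-84941) = 2910*(-1/48786) - 26552*(-1/84941) = -485/8131 + 26552/84941 = 174697927/690655271 ≈ 0.25294)
(m + 457568)*(294420 - 311127) = (174697927/690655271 + 457568)*(294420 - 311127) = (316021925738855/690655271)*(-16707) = -5279778313319050485/690655271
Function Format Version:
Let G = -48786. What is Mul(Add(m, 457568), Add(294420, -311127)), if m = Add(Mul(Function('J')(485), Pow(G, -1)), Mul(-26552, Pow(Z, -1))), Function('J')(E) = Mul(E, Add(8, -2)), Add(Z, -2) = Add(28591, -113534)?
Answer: Rational(-5279778313319050485, 690655271) ≈ -7.6446e+9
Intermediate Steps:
Z = -84941 (Z = Add(2, Add(28591, -113534)) = Add(2, -84943) = -84941)
Function('J')(E) = Mul(6, E) (Function('J')(E) = Mul(E, 6) = Mul(6, E))
m = Rational(174697927, 690655271) (m = Add(Mul(Mul(6, 485), Pow(-48786, -1)), Mul(-26552, Pow(-84941, -1))) = Add(Mul(2910, Rational(-1, 48786)), Mul(-26552, Rational(-1, 84941))) = Add(Rational(-485, 8131), Rational(26552, 84941)) = Rational(174697927, 690655271) ≈ 0.25294)
Mul(Add(m, 457568), Add(294420, -311127)) = Mul(Add(Rational(174697927, 690655271), 457568), Add(294420, -311127)) = Mul(Rational(316021925738855, 690655271), -16707) = Rational(-5279778313319050485, 690655271)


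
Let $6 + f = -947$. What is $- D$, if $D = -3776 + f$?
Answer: $4729$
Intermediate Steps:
$f = -953$ ($f = -6 - 947 = -953$)
$D = -4729$ ($D = -3776 - 953 = -4729$)
$- D = \left(-1\right) \left(-4729\right) = 4729$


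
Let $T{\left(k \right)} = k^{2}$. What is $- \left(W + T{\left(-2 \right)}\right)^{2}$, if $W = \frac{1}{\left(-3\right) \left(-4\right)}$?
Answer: $- \frac{2401}{144} \approx -16.674$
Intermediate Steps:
$W = \frac{1}{12} \approx 0.083333$
$- \left(W + T{\left(-2 \right)}\right)^{2} = - \left(\frac{1}{12} + \left(-2\right)^{2}\right)^{2} = - \left(\frac{1}{12} + 4\right)^{2} = - \left(\frac{49}{12}\right)^{2} = \left(-1\right) \frac{2401}{144} = - \frac{2401}{144}$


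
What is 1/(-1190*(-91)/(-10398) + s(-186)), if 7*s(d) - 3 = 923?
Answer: 36393/4435259 ≈ 0.0082054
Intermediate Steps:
s(d) = 926/7 (s(d) = 3/7 + (1/7)*923 = 3/7 + 923/7 = 926/7)
1/(-1190*(-91)/(-10398) + s(-186)) = 1/(-1190*(-91)/(-10398) + 926/7) = 1/(108290*(-1/10398) + 926/7) = 1/(-54145/5199 + 926/7) = 1/(4435259/36393) = 36393/4435259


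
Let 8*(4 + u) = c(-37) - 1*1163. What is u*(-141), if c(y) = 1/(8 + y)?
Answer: 610812/29 ≈ 21062.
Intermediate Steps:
u = -4332/29 (u = -4 + (1/(8 - 37) - 1*1163)/8 = -4 + (1/(-29) - 1163)/8 = -4 + (-1/29 - 1163)/8 = -4 + (⅛)*(-33728/29) = -4 - 4216/29 = -4332/29 ≈ -149.38)
u*(-141) = -4332/29*(-141) = 610812/29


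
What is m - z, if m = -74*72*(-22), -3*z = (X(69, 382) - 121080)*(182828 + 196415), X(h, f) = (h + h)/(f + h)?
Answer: -6903047303886/451 ≈ -1.5306e+10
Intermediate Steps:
X(h, f) = 2*h/(f + h) (X(h, f) = (2*h)/(f + h) = 2*h/(f + h))
z = 6903100168302/451 (z = -(2*69/(382 + 69) - 121080)*(182828 + 196415)/3 = -(2*69/451 - 121080)*379243/3 = -(2*69*(1/451) - 121080)*379243/3 = -(138/451 - 121080)*379243/3 = -(-18202314)*379243/451 = -⅓*(-20709300504906/451) = 6903100168302/451 ≈ 1.5306e+10)
m = 117216 (m = -5328*(-22) = 117216)
m - z = 117216 - 1*6903100168302/451 = 117216 - 6903100168302/451 = -6903047303886/451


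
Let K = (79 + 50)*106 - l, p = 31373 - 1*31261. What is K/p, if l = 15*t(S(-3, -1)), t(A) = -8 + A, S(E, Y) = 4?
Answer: 981/8 ≈ 122.63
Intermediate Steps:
p = 112 (p = 31373 - 31261 = 112)
l = -60 (l = 15*(-8 + 4) = 15*(-4) = -60)
K = 13734 (K = (79 + 50)*106 - 1*(-60) = 129*106 + 60 = 13674 + 60 = 13734)
K/p = 13734/112 = 13734*(1/112) = 981/8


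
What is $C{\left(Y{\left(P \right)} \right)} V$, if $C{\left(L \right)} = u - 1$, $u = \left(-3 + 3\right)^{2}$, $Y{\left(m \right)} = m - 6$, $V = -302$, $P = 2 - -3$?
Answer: $302$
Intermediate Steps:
$P = 5$ ($P = 2 + 3 = 5$)
$Y{\left(m \right)} = -6 + m$ ($Y{\left(m \right)} = m - 6 = -6 + m$)
$u = 0$ ($u = 0^{2} = 0$)
$C{\left(L \right)} = -1$ ($C{\left(L \right)} = 0 - 1 = -1$)
$C{\left(Y{\left(P \right)} \right)} V = \left(-1\right) \left(-302\right) = 302$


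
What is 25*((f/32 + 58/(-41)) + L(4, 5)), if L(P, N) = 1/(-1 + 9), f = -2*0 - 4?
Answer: -1450/41 ≈ -35.366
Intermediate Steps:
f = -4 (f = 0 - 4 = -4)
L(P, N) = ⅛ (L(P, N) = 1/8 = ⅛)
25*((f/32 + 58/(-41)) + L(4, 5)) = 25*((-4/32 + 58/(-41)) + ⅛) = 25*((-4*1/32 + 58*(-1/41)) + ⅛) = 25*((-⅛ - 58/41) + ⅛) = 25*(-505/328 + ⅛) = 25*(-58/41) = -1450/41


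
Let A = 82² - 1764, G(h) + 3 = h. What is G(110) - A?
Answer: -4853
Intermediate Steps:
G(h) = -3 + h
A = 4960 (A = 6724 - 1764 = 4960)
G(110) - A = (-3 + 110) - 1*4960 = 107 - 4960 = -4853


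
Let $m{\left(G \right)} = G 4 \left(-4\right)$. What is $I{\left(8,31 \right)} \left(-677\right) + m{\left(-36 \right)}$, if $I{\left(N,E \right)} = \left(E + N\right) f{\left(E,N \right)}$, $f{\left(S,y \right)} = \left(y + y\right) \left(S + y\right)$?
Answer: $-16474896$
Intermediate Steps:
$f{\left(S,y \right)} = 2 y \left(S + y\right)$
$m{\left(G \right)} = - 16 G$ ($m{\left(G \right)} = 4 G \left(-4\right) = - 16 G$)
$I{\left(N,E \right)} = 2 N \left(E + N\right)^{2}$ ($I{\left(N,E \right)} = \left(E + N\right) 2 N \left(E + N\right) = 2 N \left(E + N\right)^{2}$)
$I{\left(8,31 \right)} \left(-677\right) + m{\left(-36 \right)} = 2 \cdot 8 \left(31 + 8\right)^{2} \left(-677\right) - -576 = 2 \cdot 8 \cdot 39^{2} \left(-677\right) + 576 = 2 \cdot 8 \cdot 1521 \left(-677\right) + 576 = 24336 \left(-677\right) + 576 = -16475472 + 576 = -16474896$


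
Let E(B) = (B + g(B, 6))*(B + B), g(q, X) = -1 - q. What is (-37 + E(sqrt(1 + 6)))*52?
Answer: -1924 - 104*sqrt(7) ≈ -2199.2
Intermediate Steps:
E(B) = -2*B (E(B) = (B + (-1 - B))*(B + B) = -2*B)
(-37 + E(sqrt(1 + 6)))*52 = (-37 - 2*sqrt(1 + 6))*52 = (-37 - 2*sqrt(7))*52 = -1924 - 104*sqrt(7)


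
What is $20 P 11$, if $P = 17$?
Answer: $3740$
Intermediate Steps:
$20 P 11 = 20 \cdot 17 \cdot 11 = 340 \cdot 11 = 3740$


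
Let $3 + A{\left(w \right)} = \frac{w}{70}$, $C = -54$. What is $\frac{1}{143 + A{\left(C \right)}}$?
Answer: $\frac{35}{4873} \approx 0.0071824$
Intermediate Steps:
$A{\left(w \right)} = -3 + \frac{w}{70}$
$\frac{1}{143 + A{\left(C \right)}} = \frac{1}{143 + \left(-3 + \frac{1}{70} \left(-54\right)\right)} = \frac{1}{143 - \frac{132}{35}} = \frac{1}{\frac{4873}{35}} = \frac{35}{4873}$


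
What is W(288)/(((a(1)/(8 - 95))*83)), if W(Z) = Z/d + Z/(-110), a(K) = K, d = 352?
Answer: 783/415 ≈ 1.8867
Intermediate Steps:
W(Z) = -Z/160 (W(Z) = Z/352 + Z/(-110) = Z*(1/352) + Z*(-1/110) = Z/352 - Z/110 = -Z/160)
W(288)/(((a(1)/(8 - 95))*83)) = (-1/160*288)/(((1/(8 - 95))*83)) = -9/(5*((1/(-87))*83)) = -9/(5*((1*(-1/87))*83)) = -9/(5*((-1/87*83))) = -9/(5*(-83/87)) = -9/5*(-87/83) = 783/415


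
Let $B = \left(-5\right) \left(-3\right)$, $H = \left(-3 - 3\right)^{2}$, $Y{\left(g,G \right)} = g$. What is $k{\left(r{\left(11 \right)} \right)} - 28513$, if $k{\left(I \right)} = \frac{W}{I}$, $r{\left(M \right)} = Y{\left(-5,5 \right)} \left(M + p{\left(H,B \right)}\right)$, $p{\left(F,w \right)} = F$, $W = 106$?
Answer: $- \frac{6700661}{235} \approx -28513.0$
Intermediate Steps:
$H = 36$ ($H = \left(-6\right)^{2} = 36$)
$B = 15$
$r{\left(M \right)} = -180 - 5 M$ ($r{\left(M \right)} = - 5 \left(M + 36\right) = - 5 \left(36 + M\right) = -180 - 5 M$)
$k{\left(I \right)} = \frac{106}{I}$
$k{\left(r{\left(11 \right)} \right)} - 28513 = \frac{106}{-180 - 55} - 28513 = \frac{106}{-235} - 28513 = 106 \left(- \frac{1}{235}\right) - 28513 = - \frac{106}{235} - 28513 = - \frac{6700661}{235}$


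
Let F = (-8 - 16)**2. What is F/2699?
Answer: 576/2699 ≈ 0.21341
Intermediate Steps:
F = 576 (F = (-24)**2 = 576)
F/2699 = 576/2699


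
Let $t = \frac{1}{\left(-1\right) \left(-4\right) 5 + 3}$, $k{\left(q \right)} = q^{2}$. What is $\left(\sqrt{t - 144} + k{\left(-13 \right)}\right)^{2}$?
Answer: $\frac{\left(3887 + i \sqrt{76153}\right)^{2}}{529} \approx 28417.0 + 4055.4 i$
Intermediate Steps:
$t = \frac{1}{23}$ ($t = \frac{1}{4 \cdot 5 + 3} = \frac{1}{20 + 3} = \frac{1}{23} \approx 0.043478$)
$\left(\sqrt{t - 144} + k{\left(-13 \right)}\right)^{2} = \left(\sqrt{\frac{1}{23} - 144} + \left(-13\right)^{2}\right)^{2} = \left(\sqrt{- \frac{3311}{23}} + 169\right)^{2} = \left(\frac{i \sqrt{76153}}{23} + 169\right)^{2} = \left(169 + \frac{i \sqrt{76153}}{23}\right)^{2}$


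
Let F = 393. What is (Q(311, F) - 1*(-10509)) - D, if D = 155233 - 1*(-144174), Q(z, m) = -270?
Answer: -289168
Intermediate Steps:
D = 299407 (D = 155233 + 144174 = 299407)
(Q(311, F) - 1*(-10509)) - D = (-270 - 1*(-10509)) - 1*299407 = (-270 + 10509) - 299407 = 10239 - 299407 = -289168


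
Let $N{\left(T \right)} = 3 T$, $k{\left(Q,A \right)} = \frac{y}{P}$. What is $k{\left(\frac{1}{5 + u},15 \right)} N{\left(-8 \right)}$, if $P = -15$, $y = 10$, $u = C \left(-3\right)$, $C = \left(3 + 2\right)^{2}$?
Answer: $16$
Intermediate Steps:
$C = 25$ ($C = 5^{2} = 25$)
$u = -75$ ($u = 25 \left(-3\right) = -75$)
$k{\left(Q,A \right)} = - \frac{2}{3}$ ($k{\left(Q,A \right)} = \frac{10}{-15} = 10 \left(- \frac{1}{15}\right) = - \frac{2}{3}$)
$k{\left(\frac{1}{5 + u},15 \right)} N{\left(-8 \right)} = - \frac{2 \cdot 3 \left(-8\right)}{3} = \left(- \frac{2}{3}\right) \left(-24\right) = 16$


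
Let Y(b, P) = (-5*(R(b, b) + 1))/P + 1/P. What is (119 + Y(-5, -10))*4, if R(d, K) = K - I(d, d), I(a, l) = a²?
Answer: 2088/5 ≈ 417.60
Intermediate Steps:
R(d, K) = K - d²
Y(b, P) = 1/P + (-5 - 5*b + 5*b²)/P (Y(b, P) = (-5*((b - b²) + 1))/P + 1/P = (-5*(1 + b - b²))/P + 1/P = (-5 - 5*b + 5*b²)/P + 1/P = 1/P + (-5 - 5*b + 5*b²)/P)
(119 + Y(-5, -10))*4 = (119 + (-4 - 5*(-5) + 5*(-5)²)/(-10))*4 = (119 - (-4 + 25 + 5*25)/10)*4 = (119 - (-4 + 25 + 125)/10)*4 = (119 - ⅒*146)*4 = (119 - 73/5)*4 = (522/5)*4 = 2088/5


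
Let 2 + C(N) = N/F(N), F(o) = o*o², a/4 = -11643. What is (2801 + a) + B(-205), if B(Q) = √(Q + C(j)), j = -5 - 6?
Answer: -43771 + I*√25046/11 ≈ -43771.0 + 14.387*I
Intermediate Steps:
a = -46572 (a = 4*(-11643) = -46572)
j = -11
F(o) = o³
C(N) = -2 + N⁻² (C(N) = -2 + N/(N³) = -2 + N/N³ = -2 + N⁻²)
B(Q) = √(-241/121 + Q) (B(Q) = √(Q + (-2 + (-11)⁻²)) = √(Q + (-2 + 1/121)) = √(Q - 241/121) = √(-241/121 + Q))
(2801 + a) + B(-205) = (2801 - 46572) + √(-241 + 121*(-205))/11 = -43771 + √(-241 - 24805)/11 = -43771 + √(-25046)/11 = -43771 + (I*√25046)/11 = -43771 + I*√25046/11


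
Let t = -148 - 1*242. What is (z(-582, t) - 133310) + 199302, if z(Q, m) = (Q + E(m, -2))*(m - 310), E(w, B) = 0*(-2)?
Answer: 473392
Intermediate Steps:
E(w, B) = 0
t = -390 (t = -148 - 242 = -390)
z(Q, m) = Q*(-310 + m) (z(Q, m) = (Q + 0)*(m - 310) = Q*(-310 + m))
(z(-582, t) - 133310) + 199302 = (-582*(-310 - 390) - 133310) + 199302 = (-582*(-700) - 133310) + 199302 = (407400 - 133310) + 199302 = 274090 + 199302 = 473392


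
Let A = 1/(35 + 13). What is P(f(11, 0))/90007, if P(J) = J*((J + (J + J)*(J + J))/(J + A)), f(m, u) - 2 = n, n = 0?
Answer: 1728/8730679 ≈ 0.00019792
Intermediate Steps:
f(m, u) = 2 (f(m, u) = 2 + 0 = 2)
A = 1/48 ≈ 0.020833
P(J) = J*(J + 4*J²)/(1/48 + J) (P(J) = J*((J + (J + J)*(J + J))/(J + 1/48)) = J*((J + (2*J)*(2*J))/(1/48 + J)) = J*((J + 4*J²)/(1/48 + J)) = J*(J + 4*J²)/(1/48 + J))
P(f(11, 0))/90007 = (2²*(48 + 192*2)/(1 + 48*2))/90007 = (4*(48 + 384)/(1 + 96))*(1/90007) = (4*432/97)*(1/90007) = (4*(1/97)*432)*(1/90007) = (1728/97)*(1/90007) = 1728/8730679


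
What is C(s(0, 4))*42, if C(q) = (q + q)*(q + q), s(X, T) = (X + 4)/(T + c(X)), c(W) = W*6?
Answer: 168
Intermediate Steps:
c(W) = 6*W
s(X, T) = (4 + X)/(T + 6*X) (s(X, T) = (X + 4)/(T + 6*X) = (4 + X)/(T + 6*X))
C(q) = 4*q² (C(q) = (2*q)*(2*q) = 4*q²)
C(s(0, 4))*42 = (4*((4 + 0)/(4 + 6*0))²)*42 = (4*(4/(4 + 0))²)*42 = (4*(4/4)²)*42 = (4*((¼)*4)²)*42 = (4*1²)*42 = (4*1)*42 = 4*42 = 168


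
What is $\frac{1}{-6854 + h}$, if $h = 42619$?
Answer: $\frac{1}{35765} \approx 2.796 \cdot 10^{-5}$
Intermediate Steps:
$\frac{1}{-6854 + h} = \frac{1}{-6854 + 42619} = \frac{1}{35765}$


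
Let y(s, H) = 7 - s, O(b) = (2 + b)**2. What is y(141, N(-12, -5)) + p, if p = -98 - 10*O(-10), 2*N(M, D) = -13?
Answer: -872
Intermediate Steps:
N(M, D) = -13/2 (N(M, D) = (1/2)*(-13) = -13/2)
p = -738 (p = -98 - 10*(2 - 10)**2 = -98 - 10*(-8)**2 = -98 - 10*64 = -98 - 640 = -738)
y(141, N(-12, -5)) + p = (7 - 1*141) - 738 = (7 - 141) - 738 = -134 - 738 = -872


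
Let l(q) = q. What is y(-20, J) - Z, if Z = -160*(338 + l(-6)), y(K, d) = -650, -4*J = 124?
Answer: 52470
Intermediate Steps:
J = -31 (J = -1/4*124 = -31)
Z = -53120 (Z = -160*(338 - 6) = -160*332 = -53120)
y(-20, J) - Z = -650 - 1*(-53120) = -650 + 53120 = 52470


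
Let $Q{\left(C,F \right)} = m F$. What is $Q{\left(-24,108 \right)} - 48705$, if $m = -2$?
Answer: $-48921$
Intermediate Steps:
$Q{\left(C,F \right)} = - 2 F$
$Q{\left(-24,108 \right)} - 48705 = \left(-2\right) 108 - 48705 = -216 - 48705 = -48921$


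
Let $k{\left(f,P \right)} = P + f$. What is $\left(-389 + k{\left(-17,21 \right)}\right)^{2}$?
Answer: $148225$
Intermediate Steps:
$\left(-389 + k{\left(-17,21 \right)}\right)^{2} = \left(-389 + \left(21 - 17\right)\right)^{2} = \left(-389 + 4\right)^{2} = \left(-385\right)^{2} = 148225$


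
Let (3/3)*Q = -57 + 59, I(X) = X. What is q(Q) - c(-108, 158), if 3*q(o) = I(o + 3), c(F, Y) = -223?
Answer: 674/3 ≈ 224.67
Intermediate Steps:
Q = 2 (Q = -57 + 59 = 2)
q(o) = 1 + o/3 (q(o) = (o + 3)/3 = (3 + o)/3 = 1 + o/3)
q(Q) - c(-108, 158) = (1 + (⅓)*2) - 1*(-223) = (1 + ⅔) + 223 = 5/3 + 223 = 674/3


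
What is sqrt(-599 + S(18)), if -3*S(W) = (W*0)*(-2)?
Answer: I*sqrt(599) ≈ 24.474*I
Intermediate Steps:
S(W) = 0 (S(W) = -W*0*(-2)/3 = -0*(-2) = -1/3*0 = 0)
sqrt(-599 + S(18)) = sqrt(-599 + 0) = sqrt(-599) = I*sqrt(599)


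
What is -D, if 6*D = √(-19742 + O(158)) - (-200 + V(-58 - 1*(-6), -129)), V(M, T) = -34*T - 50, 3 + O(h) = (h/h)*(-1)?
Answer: 2068/3 - I*√2194/2 ≈ 689.33 - 23.42*I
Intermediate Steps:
O(h) = -4 (O(h) = -3 + (h/h)*(-1) = -3 + 1*(-1) = -3 - 1 = -4)
V(M, T) = -50 - 34*T
D = -2068/3 + I*√2194/2 (D = (√(-19742 - 4) - (-200 + (-50 - 34*(-129))))/6 = (√(-19746) - (-200 + (-50 + 4386)))/6 = (3*I*√2194 - (-200 + 4336))/6 = (3*I*√2194 - 1*4136)/6 = (3*I*√2194 - 4136)/6 = (-4136 + 3*I*√2194)/6 = -2068/3 + I*√2194/2 ≈ -689.33 + 23.42*I)
-D = -(-2068/3 + I*√2194/2) = 2068/3 - I*√2194/2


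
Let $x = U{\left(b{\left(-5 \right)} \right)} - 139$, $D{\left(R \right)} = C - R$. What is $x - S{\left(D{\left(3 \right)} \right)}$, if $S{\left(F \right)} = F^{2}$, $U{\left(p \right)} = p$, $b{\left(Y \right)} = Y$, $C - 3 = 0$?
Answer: $-144$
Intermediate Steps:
$C = 3$ ($C = 3 + 0 = 3$)
$D{\left(R \right)} = 3 - R$
$x = -144$ ($x = -5 - 139 = -144$)
$x - S{\left(D{\left(3 \right)} \right)} = -144 - \left(3 - 3\right)^{2} = -144 - 0^{2} = -144 - 0 = -144 + 0 = -144$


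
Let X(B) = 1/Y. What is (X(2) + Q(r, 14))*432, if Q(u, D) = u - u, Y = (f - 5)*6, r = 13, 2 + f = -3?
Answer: -36/5 ≈ -7.2000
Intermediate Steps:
f = -5 (f = -2 - 3 = -5)
Y = -60 (Y = (-5 - 5)*6 = -10*6 = -60)
X(B) = -1/60 (X(B) = 1/(-60) = -1/60)
Q(u, D) = 0
(X(2) + Q(r, 14))*432 = (-1/60 + 0)*432 = -1/60*432 = -36/5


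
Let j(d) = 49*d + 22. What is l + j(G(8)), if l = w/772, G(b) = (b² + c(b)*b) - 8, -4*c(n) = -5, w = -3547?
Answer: 2510085/772 ≈ 3251.4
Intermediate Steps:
c(n) = 5/4 (c(n) = -¼*(-5) = 5/4)
G(b) = -8 + b² + 5*b/4 (G(b) = (b² + 5*b/4) - 8 = -8 + b² + 5*b/4)
j(d) = 22 + 49*d
l = -3547/772 ≈ -4.5946
l + j(G(8)) = -3547/772 + (22 + 49*(-8 + 8² + (5/4)*8)) = -3547/772 + (22 + 49*(-8 + 64 + 10)) = -3547/772 + (22 + 49*66) = -3547/772 + (22 + 3234) = -3547/772 + 3256 = 2510085/772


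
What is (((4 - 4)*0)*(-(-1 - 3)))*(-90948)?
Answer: 0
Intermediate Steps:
(((4 - 4)*0)*(-(-1 - 3)))*(-90948) = ((0*0)*(-1*(-4)))*(-90948) = (0*4)*(-90948) = 0*(-90948) = 0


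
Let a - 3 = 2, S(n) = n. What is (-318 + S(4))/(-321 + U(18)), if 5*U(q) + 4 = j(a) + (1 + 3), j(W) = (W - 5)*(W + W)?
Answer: 314/321 ≈ 0.97819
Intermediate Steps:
a = 5 (a = 3 + 2 = 5)
j(W) = 2*W*(-5 + W) (j(W) = (-5 + W)*(2*W) = 2*W*(-5 + W))
U(q) = 0 (U(q) = -⅘ + (2*5*(-5 + 5) + (1 + 3))/5 = -⅘ + (2*5*0 + 4)/5 = -⅘ + (0 + 4)/5 = -⅘ + (⅕)*4 = -⅘ + ⅘ = 0)
(-318 + S(4))/(-321 + U(18)) = (-318 + 4)/(-321 + 0) = -314/(-321) = -314*(-1/321) = 314/321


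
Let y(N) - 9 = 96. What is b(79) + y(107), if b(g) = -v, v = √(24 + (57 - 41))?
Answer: 105 - 2*√10 ≈ 98.675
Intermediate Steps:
y(N) = 105 (y(N) = 9 + 96 = 105)
v = 2*√10 (v = √(24 + 16) = √40 = 2*√10 ≈ 6.3246)
b(g) = -2*√10
b(79) + y(107) = -2*√10 + 105 = 105 - 2*√10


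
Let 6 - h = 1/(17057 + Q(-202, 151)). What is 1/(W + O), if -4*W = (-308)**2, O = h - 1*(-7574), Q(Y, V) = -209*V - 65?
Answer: -14567/235053111 ≈ -6.1973e-5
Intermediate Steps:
Q(Y, V) = -65 - 209*V
h = 87403/14567 (h = 6 - 1/(17057 + (-65 - 209*151)) = 6 - 1/(17057 + (-65 - 31559)) = 6 - 1/(17057 - 31624) = 6 - 1/(-14567) = 6 - 1*(-1/14567) = 6 + 1/14567 = 87403/14567 ≈ 6.0001)
O = 110417861/14567 (O = 87403/14567 - 1*(-7574) = 87403/14567 + 7574 = 110417861/14567 ≈ 7580.0)
W = -23716 (W = -1/4*(-308)**2 = -1/4*94864 = -23716)
1/(W + O) = 1/(-23716 + 110417861/14567) = 1/(-235053111/14567) = -14567/235053111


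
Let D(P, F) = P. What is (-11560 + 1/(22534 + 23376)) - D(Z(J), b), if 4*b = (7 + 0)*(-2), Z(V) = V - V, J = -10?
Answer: -530719599/45910 ≈ -11560.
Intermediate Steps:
Z(V) = 0
b = -7/2 (b = ((7 + 0)*(-2))/4 = (7*(-2))/4 = (¼)*(-14) = -7/2 ≈ -3.5000)
(-11560 + 1/(22534 + 23376)) - D(Z(J), b) = (-11560 + 1/(22534 + 23376)) - 1*0 = (-11560 + 1/45910) + 0 = -530719599/45910 + 0 = -530719599/45910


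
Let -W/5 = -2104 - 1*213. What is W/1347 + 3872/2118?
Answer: 1652923/158497 ≈ 10.429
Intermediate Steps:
W = 11585 (W = -5*(-2104 - 1*213) = -5*(-2104 - 213) = -5*(-2317) = 11585)
W/1347 + 3872/2118 = 11585/1347 + 3872/2118 = 11585*(1/1347) + 3872*(1/2118) = 11585/1347 + 1936/1059 = 1652923/158497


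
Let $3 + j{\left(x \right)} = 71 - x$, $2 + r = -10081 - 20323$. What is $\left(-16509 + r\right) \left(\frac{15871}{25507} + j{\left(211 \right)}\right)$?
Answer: $\frac{170377921450}{25507} \approx 6.6797 \cdot 10^{6}$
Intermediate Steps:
$r = -30406$ ($r = -2 - 30404 = -30406$)
$j{\left(x \right)} = 68 - x$ ($j{\left(x \right)} = -3 - \left(-71 + x\right) = 68 - x$)
$\left(-16509 + r\right) \left(\frac{15871}{25507} + j{\left(211 \right)}\right) = \left(-16509 - 30406\right) \left(\frac{15871}{25507} + \left(68 - 211\right)\right) = - 46915 \left(15871 \cdot \frac{1}{25507} + \left(68 - 211\right)\right) = - 46915 \left(\frac{15871}{25507} - 143\right) = \left(-46915\right) \left(- \frac{3631630}{25507}\right) = \frac{170377921450}{25507}$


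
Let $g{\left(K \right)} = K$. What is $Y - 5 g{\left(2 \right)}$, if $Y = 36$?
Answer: $26$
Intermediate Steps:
$Y - 5 g{\left(2 \right)} = 36 - 10 = 26$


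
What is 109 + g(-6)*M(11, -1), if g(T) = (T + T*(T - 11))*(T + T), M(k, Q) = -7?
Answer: 8173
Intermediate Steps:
g(T) = 2*T*(T + T*(-11 + T)) (g(T) = (T + T*(-11 + T))*(2*T) = 2*T*(T + T*(-11 + T)))
109 + g(-6)*M(11, -1) = 109 + (2*(-6)**2*(-10 - 6))*(-7) = 109 + (2*36*(-16))*(-7) = 109 - 1152*(-7) = 109 + 8064 = 8173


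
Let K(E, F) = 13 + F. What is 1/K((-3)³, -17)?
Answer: -¼ ≈ -0.25000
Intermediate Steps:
1/K((-3)³, -17) = 1/(13 - 17) = 1/(-4) = -¼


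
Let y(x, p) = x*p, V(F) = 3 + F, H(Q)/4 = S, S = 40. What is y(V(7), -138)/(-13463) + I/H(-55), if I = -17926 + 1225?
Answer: -224624763/2154080 ≈ -104.28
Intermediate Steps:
H(Q) = 160 (H(Q) = 4*40 = 160)
I = -16701
y(x, p) = p*x
y(V(7), -138)/(-13463) + I/H(-55) = -138*(3 + 7)/(-13463) - 16701/160 = -138*10*(-1/13463) - 16701*1/160 = -1380*(-1/13463) - 16701/160 = 1380/13463 - 16701/160 = -224624763/2154080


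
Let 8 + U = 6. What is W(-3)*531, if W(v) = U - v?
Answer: 531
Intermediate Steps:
U = -2 (U = -8 + 6 = -2)
W(v) = -2 - v
W(-3)*531 = (-2 - 1*(-3))*531 = (-2 + 3)*531 = 1*531 = 531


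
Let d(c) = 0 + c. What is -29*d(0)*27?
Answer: 0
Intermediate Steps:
d(c) = c
-29*d(0)*27 = -29*0*27 = 0*27 = 0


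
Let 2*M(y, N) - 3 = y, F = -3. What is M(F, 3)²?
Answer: 0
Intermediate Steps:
M(y, N) = 3/2 + y/2
M(F, 3)² = (3/2 + (½)*(-3))² = (3/2 - 3/2)² = 0² = 0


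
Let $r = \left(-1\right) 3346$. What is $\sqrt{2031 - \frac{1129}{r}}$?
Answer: $\frac{\sqrt{22742276830}}{3346} \approx 45.07$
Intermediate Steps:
$r = -3346$
$\sqrt{2031 - \frac{1129}{r}} = \sqrt{2031 - \frac{1129}{-3346}} = \sqrt{2031 - - \frac{1129}{3346}} = \sqrt{2031 + \frac{1129}{3346}} = \sqrt{\frac{6796855}{3346}} = \frac{\sqrt{22742276830}}{3346}$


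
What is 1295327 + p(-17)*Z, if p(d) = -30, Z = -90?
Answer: 1298027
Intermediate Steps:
1295327 + p(-17)*Z = 1295327 - 30*(-90) = 1295327 + 2700 = 1298027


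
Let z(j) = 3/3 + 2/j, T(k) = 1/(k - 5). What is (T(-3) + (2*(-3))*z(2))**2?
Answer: 9409/64 ≈ 147.02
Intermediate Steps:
T(k) = 1/(-5 + k)
z(j) = 1 + 2/j (z(j) = 3*(1/3) + 2/j = 1 + 2/j)
(T(-3) + (2*(-3))*z(2))**2 = (1/(-5 - 3) + (2*(-3))*((2 + 2)/2))**2 = (1/(-8) - 3*4)**2 = (-1/8 - 6*2)**2 = (-1/8 - 12)**2 = (-97/8)**2 = 9409/64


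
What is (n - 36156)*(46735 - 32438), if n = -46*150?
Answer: -615571632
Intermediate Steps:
n = -6900
(n - 36156)*(46735 - 32438) = (-6900 - 36156)*(46735 - 32438) = -43056*14297 = -615571632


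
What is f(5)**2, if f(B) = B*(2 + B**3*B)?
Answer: 9828225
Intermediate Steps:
f(B) = B*(2 + B**4)
f(5)**2 = (5*(2 + 5**4))**2 = (5*(2 + 625))**2 = (5*627)**2 = 3135**2 = 9828225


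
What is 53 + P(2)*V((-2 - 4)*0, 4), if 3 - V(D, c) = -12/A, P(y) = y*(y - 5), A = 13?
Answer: 383/13 ≈ 29.462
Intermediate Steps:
P(y) = y*(-5 + y)
V(D, c) = 51/13 (V(D, c) = 3 - (-12)/13 = 3 - 1*(-12/13) = 3 + 12/13 = 51/13)
53 + P(2)*V((-2 - 4)*0, 4) = 53 + (2*(-5 + 2))*(51/13) = 53 + (2*(-3))*(51/13) = 53 - 6*51/13 = 53 - 306/13 = 383/13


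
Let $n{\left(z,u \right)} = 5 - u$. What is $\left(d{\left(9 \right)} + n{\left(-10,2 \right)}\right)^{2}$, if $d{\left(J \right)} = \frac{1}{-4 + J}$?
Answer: $\frac{256}{25} \approx 10.24$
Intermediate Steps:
$\left(d{\left(9 \right)} + n{\left(-10,2 \right)}\right)^{2} = \left(\frac{1}{-4 + 9} + \left(5 - 2\right)\right)^{2} = \left(\frac{1}{5} + \left(5 - 2\right)\right)^{2} = \left(\frac{1}{5} + 3\right)^{2} = \left(\frac{16}{5}\right)^{2} = \frac{256}{25}$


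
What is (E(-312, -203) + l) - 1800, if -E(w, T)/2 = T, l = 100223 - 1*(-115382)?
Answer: 214211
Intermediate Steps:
l = 215605 (l = 100223 + 115382 = 215605)
E(w, T) = -2*T
(E(-312, -203) + l) - 1800 = (-2*(-203) + 215605) - 1800 = (406 + 215605) - 1800 = 216011 - 1800 = 214211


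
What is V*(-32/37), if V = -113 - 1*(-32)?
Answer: 2592/37 ≈ 70.054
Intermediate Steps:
V = -81 (V = -113 + 32 = -81)
V*(-32/37) = -(-2592)/37 = -81*(-32/37) = 2592/37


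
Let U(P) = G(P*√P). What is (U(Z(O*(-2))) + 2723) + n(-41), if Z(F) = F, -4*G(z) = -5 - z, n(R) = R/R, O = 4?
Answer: 10901/4 - 4*I*√2 ≈ 2725.3 - 5.6569*I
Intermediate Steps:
n(R) = 1
G(z) = 5/4 + z/4 (G(z) = -(-5 - z)/4 = 5/4 + z/4)
U(P) = 5/4 + P^(3/2)/4 (U(P) = 5/4 + (P*√P)/4 = 5/4 + P^(3/2)/4)
(U(Z(O*(-2))) + 2723) + n(-41) = ((5/4 + (4*(-2))^(3/2)/4) + 2723) + 1 = ((5/4 + (-8)^(3/2)/4) + 2723) + 1 = ((5/4 + (-16*I*√2)/4) + 2723) + 1 = ((5/4 - 4*I*√2) + 2723) + 1 = (10897/4 - 4*I*√2) + 1 = 10901/4 - 4*I*√2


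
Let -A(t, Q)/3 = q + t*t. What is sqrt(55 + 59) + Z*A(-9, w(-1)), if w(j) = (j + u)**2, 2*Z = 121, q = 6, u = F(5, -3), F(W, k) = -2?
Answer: -31581/2 + sqrt(114) ≈ -15780.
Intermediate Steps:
u = -2
Z = 121/2 (Z = (1/2)*121 = 121/2 ≈ 60.500)
w(j) = (-2 + j)**2 (w(j) = (j - 2)**2 = (-2 + j)**2)
A(t, Q) = -18 - 3*t**2 (A(t, Q) = -3*(6 + t*t) = -3*(6 + t**2) = -18 - 3*t**2)
sqrt(55 + 59) + Z*A(-9, w(-1)) = sqrt(55 + 59) + 121*(-18 - 3*(-9)**2)/2 = sqrt(114) + 121*(-18 - 3*81)/2 = sqrt(114) + 121*(-18 - 243)/2 = sqrt(114) + (121/2)*(-261) = sqrt(114) - 31581/2 = -31581/2 + sqrt(114)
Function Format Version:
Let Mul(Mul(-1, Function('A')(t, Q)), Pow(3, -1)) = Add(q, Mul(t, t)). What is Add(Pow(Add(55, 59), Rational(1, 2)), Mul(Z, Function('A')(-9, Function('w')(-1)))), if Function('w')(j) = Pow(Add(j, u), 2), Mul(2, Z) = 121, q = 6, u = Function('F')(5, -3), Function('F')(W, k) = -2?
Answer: Add(Rational(-31581, 2), Pow(114, Rational(1, 2))) ≈ -15780.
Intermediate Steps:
u = -2
Z = Rational(121, 2) (Z = Mul(Rational(1, 2), 121) = Rational(121, 2) ≈ 60.500)
Function('w')(j) = Pow(Add(-2, j), 2) (Function('w')(j) = Pow(Add(j, -2), 2) = Pow(Add(-2, j), 2))
Function('A')(t, Q) = Add(-18, Mul(-3, Pow(t, 2))) (Function('A')(t, Q) = Mul(-3, Add(6, Mul(t, t))) = Mul(-3, Add(6, Pow(t, 2))) = Add(-18, Mul(-3, Pow(t, 2))))
Add(Pow(Add(55, 59), Rational(1, 2)), Mul(Z, Function('A')(-9, Function('w')(-1)))) = Add(Pow(Add(55, 59), Rational(1, 2)), Mul(Rational(121, 2), Add(-18, Mul(-3, Pow(-9, 2))))) = Add(Pow(114, Rational(1, 2)), Mul(Rational(121, 2), Add(-18, Mul(-3, 81)))) = Add(Pow(114, Rational(1, 2)), Mul(Rational(121, 2), Add(-18, -243))) = Add(Pow(114, Rational(1, 2)), Mul(Rational(121, 2), -261)) = Add(Pow(114, Rational(1, 2)), Rational(-31581, 2)) = Add(Rational(-31581, 2), Pow(114, Rational(1, 2)))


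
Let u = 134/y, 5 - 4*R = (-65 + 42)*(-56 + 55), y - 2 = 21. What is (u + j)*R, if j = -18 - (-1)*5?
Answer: 1485/46 ≈ 32.283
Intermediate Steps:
y = 23 (y = 2 + 21 = 23)
R = -9/2 (R = 5/4 - (-65 + 42)*(-56 + 55)/4 = 5/4 - (-23)*(-1)/4 = 5/4 - ¼*23 = 5/4 - 23/4 = -9/2 ≈ -4.5000)
u = 134/23 ≈ 5.8261
j = -13 (j = -18 - 1*(-5) = -18 + 5 = -13)
(u + j)*R = (134/23 - 13)*(-9/2) = -165/23*(-9/2) = 1485/46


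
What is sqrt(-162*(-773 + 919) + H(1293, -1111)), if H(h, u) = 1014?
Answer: 7*I*sqrt(462) ≈ 150.46*I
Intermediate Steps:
sqrt(-162*(-773 + 919) + H(1293, -1111)) = sqrt(-162*(-773 + 919) + 1014) = sqrt(-162*146 + 1014) = sqrt(-23652 + 1014) = sqrt(-22638) = 7*I*sqrt(462)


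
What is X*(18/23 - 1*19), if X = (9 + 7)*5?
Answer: -33520/23 ≈ -1457.4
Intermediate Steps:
X = 80 (X = 16*5 = 80)
X*(18/23 - 1*19) = 80*(18/23 - 1*19) = 80*(18*(1/23) - 19) = 80*(18/23 - 19) = 80*(-419/23) = -33520/23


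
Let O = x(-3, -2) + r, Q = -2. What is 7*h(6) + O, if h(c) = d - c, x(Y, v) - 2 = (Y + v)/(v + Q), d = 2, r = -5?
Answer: -119/4 ≈ -29.750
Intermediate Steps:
x(Y, v) = 2 + (Y + v)/(-2 + v) (x(Y, v) = 2 + (Y + v)/(v - 2) = 2 + (Y + v)/(-2 + v))
h(c) = 2 - c
O = -7/4 (O = (-4 - 3 + 3*(-2))/(-2 - 2) - 5 = (-4 - 3 - 6)/(-4) - 5 = -1/4*(-13) - 5 = 13/4 - 5 = -7/4 ≈ -1.7500)
7*h(6) + O = 7*(2 - 1*6) - 7/4 = 7*(2 - 6) - 7/4 = 7*(-4) - 7/4 = -28 - 7/4 = -119/4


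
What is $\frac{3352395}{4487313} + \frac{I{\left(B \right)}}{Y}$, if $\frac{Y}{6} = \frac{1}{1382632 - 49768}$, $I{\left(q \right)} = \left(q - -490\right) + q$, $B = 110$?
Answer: $\frac{235916353764505}{1495771} \approx 1.5772 \cdot 10^{8}$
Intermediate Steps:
$I{\left(q \right)} = 490 + 2 q$ ($I{\left(q \right)} = \left(q + 490\right) + q = \left(490 + q\right) + q = 490 + 2 q$)
$Y = \frac{1}{222144}$ ($Y = \frac{6}{1382632 - 49768} = \frac{6}{1332864} = 6 \cdot \frac{1}{1332864} = \frac{1}{222144} \approx 4.5016 \cdot 10^{-6}$)
$\frac{3352395}{4487313} + \frac{I{\left(B \right)}}{Y} = \frac{3352395}{4487313} + \left(490 + 2 \cdot 110\right) \frac{1}{\frac{1}{222144}} = 3352395 \cdot \frac{1}{4487313} + \left(490 + 220\right) 222144 = \frac{1117465}{1495771} + 710 \cdot 222144 = \frac{1117465}{1495771} + 157722240 = \frac{235916353764505}{1495771}$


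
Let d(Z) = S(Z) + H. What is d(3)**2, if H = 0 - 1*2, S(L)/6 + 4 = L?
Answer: 64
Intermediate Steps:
S(L) = -24 + 6*L
H = -2 (H = 0 - 2 = -2)
d(Z) = -26 + 6*Z (d(Z) = (-24 + 6*Z) - 2 = -26 + 6*Z)
d(3)**2 = (-26 + 6*3)**2 = (-26 + 18)**2 = (-8)**2 = 64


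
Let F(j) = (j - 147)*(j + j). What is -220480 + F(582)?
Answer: 285860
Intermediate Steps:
F(j) = 2*j*(-147 + j) (F(j) = (-147 + j)*(2*j) = 2*j*(-147 + j))
-220480 + F(582) = -220480 + 2*582*(-147 + 582) = -220480 + 2*582*435 = -220480 + 506340 = 285860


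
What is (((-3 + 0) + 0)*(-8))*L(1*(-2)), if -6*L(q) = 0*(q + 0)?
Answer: 0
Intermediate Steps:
L(q) = 0 (L(q) = -0*(q + 0) = -0*q = -⅙*0 = 0)
(((-3 + 0) + 0)*(-8))*L(1*(-2)) = (((-3 + 0) + 0)*(-8))*0 = ((-3 + 0)*(-8))*0 = -3*(-8)*0 = 24*0 = 0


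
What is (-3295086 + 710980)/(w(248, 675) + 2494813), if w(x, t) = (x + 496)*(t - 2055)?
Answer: -2584106/1468093 ≈ -1.7602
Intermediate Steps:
w(x, t) = (-2055 + t)*(496 + x) (w(x, t) = (496 + x)*(-2055 + t) = (-2055 + t)*(496 + x))
(-3295086 + 710980)/(w(248, 675) + 2494813) = (-3295086 + 710980)/((-1019280 - 2055*248 + 496*675 + 675*248) + 2494813) = -2584106/((-1019280 - 509640 + 334800 + 167400) + 2494813) = -2584106/(-1026720 + 2494813) = -2584106/1468093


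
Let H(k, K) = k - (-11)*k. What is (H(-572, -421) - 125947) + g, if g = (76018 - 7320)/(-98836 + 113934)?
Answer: -1002555890/7549 ≈ -1.3281e+5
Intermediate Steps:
H(k, K) = 12*k (H(k, K) = k + 11*k = 12*k)
g = 34349/7549 (g = 68698/15098 = 68698*(1/15098) = 34349/7549 ≈ 4.5501)
(H(-572, -421) - 125947) + g = (12*(-572) - 125947) + 34349/7549 = (-6864 - 125947) + 34349/7549 = -132811 + 34349/7549 = -1002555890/7549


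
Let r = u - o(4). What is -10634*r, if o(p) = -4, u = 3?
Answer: -74438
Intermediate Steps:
r = 7 (r = 3 - 1*(-4) = 3 + 4 = 7)
-10634*r = -10634*7 = -74438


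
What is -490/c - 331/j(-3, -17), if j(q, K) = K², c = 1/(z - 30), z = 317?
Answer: -40642401/289 ≈ -1.4063e+5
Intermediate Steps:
c = 1/287 (c = 1/(317 - 30) = 1/287 ≈ 0.0034843)
-490/c - 331/j(-3, -17) = -490/1/287 - 331/((-17)²) = -490*287 - 331/289 = -140630 - 331*1/289 = -140630 - 331/289 = -40642401/289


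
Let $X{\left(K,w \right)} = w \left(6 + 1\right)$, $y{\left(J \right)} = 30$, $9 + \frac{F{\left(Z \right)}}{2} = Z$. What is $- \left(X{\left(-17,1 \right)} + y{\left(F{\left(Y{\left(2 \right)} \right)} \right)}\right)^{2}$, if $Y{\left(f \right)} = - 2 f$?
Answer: $-1369$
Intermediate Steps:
$F{\left(Z \right)} = -18 + 2 Z$
$X{\left(K,w \right)} = 7 w$ ($X{\left(K,w \right)} = w 7 = 7 w$)
$- \left(X{\left(-17,1 \right)} + y{\left(F{\left(Y{\left(2 \right)} \right)} \right)}\right)^{2} = - \left(7 \cdot 1 + 30\right)^{2} = - \left(7 + 30\right)^{2} = - 37^{2} = \left(-1\right) 1369 = -1369$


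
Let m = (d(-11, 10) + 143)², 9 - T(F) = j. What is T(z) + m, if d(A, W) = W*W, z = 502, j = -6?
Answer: 59064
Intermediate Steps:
d(A, W) = W²
T(F) = 15 (T(F) = 9 - 1*(-6) = 9 + 6 = 15)
m = 59049 (m = (10² + 143)² = (100 + 143)² = 243² = 59049)
T(z) + m = 15 + 59049 = 59064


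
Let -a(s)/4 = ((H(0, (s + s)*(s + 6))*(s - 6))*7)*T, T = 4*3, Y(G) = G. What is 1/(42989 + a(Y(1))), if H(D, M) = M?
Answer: 1/66509 ≈ 1.5036e-5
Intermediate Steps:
T = 12
a(s) = -672*s*(-6 + s)*(6 + s) (a(s) = -4*(((s + s)*(s + 6))*(s - 6))*7*12 = -4*(((2*s)*(6 + s))*(-6 + s))*7*12 = -4*((2*s*(6 + s))*(-6 + s))*7*12 = -4*(2*s*(-6 + s)*(6 + s))*7*12 = -4*14*s*(-6 + s)*(6 + s)*12 = -672*s*(-6 + s)*(6 + s))
1/(42989 + a(Y(1))) = 1/(42989 + 672*1*(36 - 1*1²)) = 1/(42989 + 672*1*(36 - 1*1)) = 1/(42989 + 672*1*(36 - 1)) = 1/(42989 + 672*1*35) = 1/(42989 + 23520) = 1/66509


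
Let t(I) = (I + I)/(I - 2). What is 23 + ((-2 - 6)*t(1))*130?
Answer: 2103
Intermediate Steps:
t(I) = 2*I/(-2 + I) (t(I) = (2*I)/(-2 + I) = 2*I/(-2 + I))
23 + ((-2 - 6)*t(1))*130 = 23 + ((-2 - 6)*(2*1/(-2 + 1)))*130 = 23 - 16/(-1)*130 = 23 - 16*(-1)*130 = 23 - 8*(-2)*130 = 23 + 16*130 = 23 + 2080 = 2103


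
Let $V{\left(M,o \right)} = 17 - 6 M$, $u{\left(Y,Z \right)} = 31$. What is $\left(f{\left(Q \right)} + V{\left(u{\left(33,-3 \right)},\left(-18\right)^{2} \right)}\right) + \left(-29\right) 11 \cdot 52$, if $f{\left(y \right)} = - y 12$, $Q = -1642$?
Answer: $2947$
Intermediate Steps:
$f{\left(y \right)} = - 12 y$
$\left(f{\left(Q \right)} + V{\left(u{\left(33,-3 \right)},\left(-18\right)^{2} \right)}\right) + \left(-29\right) 11 \cdot 52 = \left(\left(-12\right) \left(-1642\right) + \left(17 - 186\right)\right) + \left(-29\right) 11 \cdot 52 = \left(19704 + \left(17 - 186\right)\right) - 16588 = \left(19704 - 169\right) - 16588 = 19535 - 16588 = 2947$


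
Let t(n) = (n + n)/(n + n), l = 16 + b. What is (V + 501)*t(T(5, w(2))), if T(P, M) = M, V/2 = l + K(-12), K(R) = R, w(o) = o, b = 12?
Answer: 533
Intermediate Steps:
l = 28 (l = 16 + 12 = 28)
V = 32 (V = 2*(28 - 12) = 2*16 = 32)
t(n) = 1 (t(n) = (2*n)/((2*n)) = (2*n)*(1/(2*n)) = 1)
(V + 501)*t(T(5, w(2))) = (32 + 501)*1 = 533*1 = 533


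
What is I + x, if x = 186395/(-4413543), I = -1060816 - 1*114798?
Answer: -5188623126797/4413543 ≈ -1.1756e+6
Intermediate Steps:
I = -1175614 (I = -1060816 - 114798 = -1175614)
x = -186395/4413543 (x = 186395*(-1/4413543) = -186395/4413543 ≈ -0.042233)
I + x = -1175614 - 186395/4413543 = -5188623126797/4413543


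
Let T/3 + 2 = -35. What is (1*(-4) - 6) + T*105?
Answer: -11665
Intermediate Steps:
T = -111 (T = -6 + 3*(-35) = -6 - 105 = -111)
(1*(-4) - 6) + T*105 = (1*(-4) - 6) - 111*105 = (-4 - 6) - 11655 = -10 - 11655 = -11665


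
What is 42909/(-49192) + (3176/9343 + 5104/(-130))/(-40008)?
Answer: -10013293917127/11492319404280 ≈ -0.87130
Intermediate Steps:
42909/(-49192) + (3176/9343 + 5104/(-130))/(-40008) = 42909*(-1/49192) + (3176*(1/9343) + 5104*(-1/130))*(-1/40008) = -42909/49192 + (3176/9343 - 2552/65)*(-1/40008) = -42909/49192 - 23636896/607295*(-1/40008) = -42909/49192 + 2954612/3037082295 = -10013293917127/11492319404280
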